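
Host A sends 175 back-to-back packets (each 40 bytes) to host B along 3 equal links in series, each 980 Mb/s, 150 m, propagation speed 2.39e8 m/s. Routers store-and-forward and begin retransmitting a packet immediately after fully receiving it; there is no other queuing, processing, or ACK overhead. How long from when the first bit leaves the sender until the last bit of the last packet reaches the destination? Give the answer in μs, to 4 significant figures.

Per-hop transmission t_tx = L/R = 320/980000000 = 0.326531 μs.
Per-hop propagation t_prop = 150/239000000 = 0.627615 μs.
Pipeline fill: first packet needs 3·t_tx to clear all hops; remaining 174 packets each add one t_tx.
Total = (3+175-1)·t_tx + 3·t_prop = 177·0.326531 + 3·0.627615 = 59.68 μs.

59.68 μs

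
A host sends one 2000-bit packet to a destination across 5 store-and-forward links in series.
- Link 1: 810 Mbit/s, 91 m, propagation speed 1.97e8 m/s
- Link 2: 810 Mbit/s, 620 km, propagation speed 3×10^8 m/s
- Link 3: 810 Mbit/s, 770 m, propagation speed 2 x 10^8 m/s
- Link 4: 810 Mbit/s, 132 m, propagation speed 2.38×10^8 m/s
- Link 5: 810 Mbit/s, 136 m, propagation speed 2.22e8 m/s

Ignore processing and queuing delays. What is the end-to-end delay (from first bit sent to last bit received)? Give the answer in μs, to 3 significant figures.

2080 μs

Transmission delay per hop = L/R = 2000/810000000 = 2.46914 μs; 5 hops → 12.3457 μs.
Propagation delays (d/s per hop): 0.461929, 2066.67, 3.85, 0.554622, 0.612613 μs; sum = 2072.15 μs.
End-to-end = 2080 μs.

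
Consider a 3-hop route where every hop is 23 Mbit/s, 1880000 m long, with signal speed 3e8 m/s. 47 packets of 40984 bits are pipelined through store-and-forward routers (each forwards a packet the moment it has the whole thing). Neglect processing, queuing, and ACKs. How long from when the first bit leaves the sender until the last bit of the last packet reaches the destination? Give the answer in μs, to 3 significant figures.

Per-hop transmission t_tx = L/R = 40984/23000000 = 1781.91 μs.
Per-hop propagation t_prop = 1880000/300000000 = 6266.67 μs.
Pipeline fill: first packet needs 3·t_tx to clear all hops; remaining 46 packets each add one t_tx.
Total = (3+47-1)·t_tx + 3·t_prop = 49·1781.91 + 3·6266.67 = 106000 μs.

106000 μs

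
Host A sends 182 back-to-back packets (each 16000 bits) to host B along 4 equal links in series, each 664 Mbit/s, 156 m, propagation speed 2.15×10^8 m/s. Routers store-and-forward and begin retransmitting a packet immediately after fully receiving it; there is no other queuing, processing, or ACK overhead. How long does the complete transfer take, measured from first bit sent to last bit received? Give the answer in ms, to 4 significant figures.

Per-hop transmission t_tx = L/R = 16000/664000000 = 0.0240964 ms.
Per-hop propagation t_prop = 156/215000000 = 0.000725581 ms.
Pipeline fill: first packet needs 4·t_tx to clear all hops; remaining 181 packets each add one t_tx.
Total = (4+182-1)·t_tx + 4·t_prop = 185·0.0240964 + 4·0.000725581 = 4.461 ms.

4.461 ms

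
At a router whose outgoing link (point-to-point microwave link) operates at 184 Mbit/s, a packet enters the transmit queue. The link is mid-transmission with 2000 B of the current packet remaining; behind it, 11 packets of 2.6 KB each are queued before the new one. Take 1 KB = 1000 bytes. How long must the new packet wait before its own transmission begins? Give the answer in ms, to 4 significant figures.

Each queued packet: L/R = 20800/184000000 = 0.113043 ms.
11 queued → 1.24348 ms.
Plus remaining 16000 bits of current packet: 0.0869565 ms.
Queuing delay = 1.330 ms.

1.330 ms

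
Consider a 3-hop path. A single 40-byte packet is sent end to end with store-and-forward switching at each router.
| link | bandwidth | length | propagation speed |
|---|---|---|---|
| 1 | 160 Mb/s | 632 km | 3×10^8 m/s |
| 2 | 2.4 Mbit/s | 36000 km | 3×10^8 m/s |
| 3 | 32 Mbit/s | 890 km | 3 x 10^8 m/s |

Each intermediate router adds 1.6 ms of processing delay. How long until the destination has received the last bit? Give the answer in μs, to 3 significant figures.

L = 40 × 8 = 320 bits.
Transmission delays (L/R per hop): 2, 133.333, 10 μs; sum = 145.333 μs.
Propagation delays (d/s per hop): 2106.67, 120000, 2966.67 μs; sum = 125073 μs.
Processing at 2 router(s): 2 × 1.6 ms = 3200 μs.
End-to-end = 128000 μs.

128000 μs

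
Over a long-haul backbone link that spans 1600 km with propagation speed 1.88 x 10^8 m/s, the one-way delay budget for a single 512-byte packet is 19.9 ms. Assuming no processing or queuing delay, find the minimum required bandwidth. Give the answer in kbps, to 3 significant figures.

360 kbps

L = 4096 bits.
Propagation delay = 1600000 / 188000000 = 8.51064 ms.
Transmission budget = 19.9 − 8.51064 = 11.3894 ms.
R ≥ L / t_tx = 4096 bits / 0.0113894 s = 360 kbps.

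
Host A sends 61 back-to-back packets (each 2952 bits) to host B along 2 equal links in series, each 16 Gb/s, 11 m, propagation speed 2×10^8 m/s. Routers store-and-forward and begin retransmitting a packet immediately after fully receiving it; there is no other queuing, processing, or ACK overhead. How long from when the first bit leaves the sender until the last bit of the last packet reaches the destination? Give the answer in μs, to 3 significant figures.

Per-hop transmission t_tx = L/R = 2952/16000000000 = 0.1845 μs.
Per-hop propagation t_prop = 11/200000000 = 0.055 μs.
Pipeline fill: first packet needs 2·t_tx to clear all hops; remaining 60 packets each add one t_tx.
Total = (2+61-1)·t_tx + 2·t_prop = 62·0.1845 + 2·0.055 = 11.5 μs.

11.5 μs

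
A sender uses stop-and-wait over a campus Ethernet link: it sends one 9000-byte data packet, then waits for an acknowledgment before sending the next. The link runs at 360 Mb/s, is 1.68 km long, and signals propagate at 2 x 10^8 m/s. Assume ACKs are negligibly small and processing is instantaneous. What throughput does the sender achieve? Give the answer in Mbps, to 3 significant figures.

t_tx = L/R = 72000/360000000 = 0.0002 s.
t_prop = 1680/200000000 = 8.4e-06 s; RTT = 1.68e-05 s.
Cycle = t_tx + RTT = 0.0002168 s.
Throughput = L / cycle = 72000 / 0.0002168 = 332 Mbps.

332 Mbps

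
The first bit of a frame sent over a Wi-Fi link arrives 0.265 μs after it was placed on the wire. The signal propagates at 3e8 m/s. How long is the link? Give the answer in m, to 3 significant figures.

79.5 m

d = s × t_prop = 300000000 × 2.65e-07 = 79.5 m.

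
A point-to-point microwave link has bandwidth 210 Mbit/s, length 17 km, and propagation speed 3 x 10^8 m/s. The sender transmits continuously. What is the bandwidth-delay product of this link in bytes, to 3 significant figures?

Propagation delay = 17000 / 300000000 = 5.66667e-05 s.
BDP = R × t_prop = 210000000 × 5.66667e-05 = 11900 bits.
In bytes: 11900/8 = 1490 bytes.

1490 bytes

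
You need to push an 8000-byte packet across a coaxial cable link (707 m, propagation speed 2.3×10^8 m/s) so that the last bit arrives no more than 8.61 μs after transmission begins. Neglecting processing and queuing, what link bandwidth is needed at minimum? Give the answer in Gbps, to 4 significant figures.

11.56 Gbps

L = 64000 bits.
Propagation delay = 707 / 2.3e+08 = 3.07391 μs.
Transmission budget = 8.61 − 3.07391 = 5.53609 μs.
R ≥ L / t_tx = 64000 bits / 5.53609e-06 s = 11.56 Gbps.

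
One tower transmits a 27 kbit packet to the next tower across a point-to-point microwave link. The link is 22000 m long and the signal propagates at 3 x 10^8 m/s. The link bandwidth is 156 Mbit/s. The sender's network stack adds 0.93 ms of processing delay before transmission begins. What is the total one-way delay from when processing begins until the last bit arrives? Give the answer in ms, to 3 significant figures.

1.18 ms

L = 27000 bits.
Transmission delay = L/R = 27000 / 156000000 = 0.173077 ms.
Propagation delay = d/s = 22000 m / 300000000 m/s = 0.0733333 ms.
Plus processing delay 0.93 ms = 0.93 ms.
Total = 1.18 ms.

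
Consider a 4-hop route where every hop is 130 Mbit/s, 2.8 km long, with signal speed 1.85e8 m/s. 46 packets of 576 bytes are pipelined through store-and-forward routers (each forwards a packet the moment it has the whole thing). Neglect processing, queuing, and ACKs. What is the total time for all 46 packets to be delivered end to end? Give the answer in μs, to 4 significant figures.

1797 μs

Per-hop transmission t_tx = L/R = 4608/130000000 = 35.4462 μs.
Per-hop propagation t_prop = 2800/185000000 = 15.1351 μs.
Pipeline fill: first packet needs 4·t_tx to clear all hops; remaining 45 packets each add one t_tx.
Total = (4+46-1)·t_tx + 4·t_prop = 49·35.4462 + 4·15.1351 = 1797 μs.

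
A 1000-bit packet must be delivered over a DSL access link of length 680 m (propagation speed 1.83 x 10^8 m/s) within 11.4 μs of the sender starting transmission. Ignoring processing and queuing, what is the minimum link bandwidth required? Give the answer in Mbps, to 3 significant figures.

Propagation delay = 680 / 183000000 = 3.71585 μs.
Transmission budget = 11.4 − 3.71585 = 7.68415 μs.
R ≥ L / t_tx = 1000 bits / 7.68415e-06 s = 130 Mbps.

130 Mbps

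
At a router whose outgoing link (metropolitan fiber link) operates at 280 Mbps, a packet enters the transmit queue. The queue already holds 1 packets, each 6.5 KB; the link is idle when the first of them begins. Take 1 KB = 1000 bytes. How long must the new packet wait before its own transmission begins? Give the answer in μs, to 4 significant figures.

Each queued packet: L/R = 52000/280000000 = 185.714 μs.
1 queued → 185.714 μs.
Queuing delay = 185.7 μs.

185.7 μs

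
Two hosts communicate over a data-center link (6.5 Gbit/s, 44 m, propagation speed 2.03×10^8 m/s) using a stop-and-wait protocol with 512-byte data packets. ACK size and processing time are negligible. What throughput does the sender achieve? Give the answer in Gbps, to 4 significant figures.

3.851 Gbps

t_tx = L/R = 4096/6500000000 = 6.30154e-07 s.
t_prop = 44/2.03e+08 = 2.16749e-07 s; RTT = 4.33498e-07 s.
Cycle = t_tx + RTT = 1.06365e-06 s.
Throughput = L / cycle = 4096 / 1.06365e-06 = 3.851 Gbps.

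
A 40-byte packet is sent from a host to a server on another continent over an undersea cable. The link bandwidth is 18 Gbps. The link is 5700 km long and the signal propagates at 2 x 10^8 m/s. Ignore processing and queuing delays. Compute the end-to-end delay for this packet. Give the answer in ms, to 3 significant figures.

L = 40 × 8 = 320 bits.
Transmission delay = L/R = 320 / 18000000000 = 1.77778e-05 ms.
Propagation delay = d/s = 5700000 m / 200000000 m/s = 28.5 ms.
Total = 28.5 ms.

28.5 ms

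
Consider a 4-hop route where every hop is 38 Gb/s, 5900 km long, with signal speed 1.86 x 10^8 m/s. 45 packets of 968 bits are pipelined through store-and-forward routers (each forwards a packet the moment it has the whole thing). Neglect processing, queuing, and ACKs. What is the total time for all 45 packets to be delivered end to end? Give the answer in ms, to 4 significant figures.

Per-hop transmission t_tx = L/R = 968/38000000000 = 2.54737e-05 ms.
Per-hop propagation t_prop = 5900000/186000000 = 31.7204 ms.
Pipeline fill: first packet needs 4·t_tx to clear all hops; remaining 44 packets each add one t_tx.
Total = (4+45-1)·t_tx + 4·t_prop = 48·2.54737e-05 + 4·31.7204 = 126.9 ms.

126.9 ms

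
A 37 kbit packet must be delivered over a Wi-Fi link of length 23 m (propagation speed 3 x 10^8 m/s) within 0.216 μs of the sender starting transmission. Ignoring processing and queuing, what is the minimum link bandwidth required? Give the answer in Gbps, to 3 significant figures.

266 Gbps

Propagation delay = 23 / 300000000 = 0.0766667 μs.
Transmission budget = 0.216 − 0.0766667 = 0.139333 μs.
R ≥ L / t_tx = 37000 bits / 1.39333e-07 s = 266 Gbps.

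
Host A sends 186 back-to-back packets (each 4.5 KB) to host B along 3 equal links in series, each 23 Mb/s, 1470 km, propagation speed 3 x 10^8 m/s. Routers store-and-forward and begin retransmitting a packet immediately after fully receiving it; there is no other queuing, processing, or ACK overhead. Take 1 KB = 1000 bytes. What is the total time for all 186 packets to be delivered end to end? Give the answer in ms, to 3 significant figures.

Per-hop transmission t_tx = L/R = 36000/23000000 = 1.56522 ms.
Per-hop propagation t_prop = 1470000/300000000 = 4.9 ms.
Pipeline fill: first packet needs 3·t_tx to clear all hops; remaining 185 packets each add one t_tx.
Total = (3+186-1)·t_tx + 3·t_prop = 188·1.56522 + 3·4.9 = 309 ms.

309 ms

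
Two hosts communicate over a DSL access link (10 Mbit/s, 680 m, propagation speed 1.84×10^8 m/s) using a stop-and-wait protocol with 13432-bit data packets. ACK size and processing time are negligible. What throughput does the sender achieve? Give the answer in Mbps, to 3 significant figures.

9.95 Mbps

t_tx = L/R = 13432/10000000 = 0.0013432 s.
t_prop = 680/184000000 = 3.69565e-06 s; RTT = 7.3913e-06 s.
Cycle = t_tx + RTT = 0.00135059 s.
Throughput = L / cycle = 13432 / 0.00135059 = 9.95 Mbps.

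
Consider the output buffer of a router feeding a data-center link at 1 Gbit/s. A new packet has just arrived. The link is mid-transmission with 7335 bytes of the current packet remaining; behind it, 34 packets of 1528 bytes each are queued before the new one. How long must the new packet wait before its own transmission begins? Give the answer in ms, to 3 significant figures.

Each queued packet: L/R = 12224/1000000000 = 0.012224 ms.
34 queued → 0.415616 ms.
Plus remaining 58680 bits of current packet: 0.05868 ms.
Queuing delay = 0.474 ms.

0.474 ms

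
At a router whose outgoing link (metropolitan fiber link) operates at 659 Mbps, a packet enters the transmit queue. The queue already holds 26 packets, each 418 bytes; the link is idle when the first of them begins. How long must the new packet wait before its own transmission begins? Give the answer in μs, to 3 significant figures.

132 μs

Each queued packet: L/R = 3344/659000000 = 5.07436 μs.
26 queued → 131.933 μs.
Queuing delay = 132 μs.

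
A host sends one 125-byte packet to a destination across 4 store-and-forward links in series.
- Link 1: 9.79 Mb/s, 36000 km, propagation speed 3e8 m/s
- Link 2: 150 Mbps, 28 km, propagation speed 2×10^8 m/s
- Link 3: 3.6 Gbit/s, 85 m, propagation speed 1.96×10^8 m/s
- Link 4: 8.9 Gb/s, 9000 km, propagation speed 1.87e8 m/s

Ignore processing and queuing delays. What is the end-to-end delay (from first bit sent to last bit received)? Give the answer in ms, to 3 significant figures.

L = 125 × 8 = 1000 bits.
Transmission delays (L/R per hop): 0.102145, 0.00666667, 0.000277778, 0.00011236 ms; sum = 0.109202 ms.
Propagation delays (d/s per hop): 120, 0.14, 0.000433673, 48.1283 ms; sum = 168.269 ms.
End-to-end = 168 ms.

168 ms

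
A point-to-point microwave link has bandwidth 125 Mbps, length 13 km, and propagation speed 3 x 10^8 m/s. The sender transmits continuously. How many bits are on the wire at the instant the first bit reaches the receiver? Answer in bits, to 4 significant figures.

Propagation delay = 13000 / 300000000 = 4.33333e-05 s.
BDP = R × t_prop = 125000000 × 4.33333e-05 = 5416.67 bits.

5417 bits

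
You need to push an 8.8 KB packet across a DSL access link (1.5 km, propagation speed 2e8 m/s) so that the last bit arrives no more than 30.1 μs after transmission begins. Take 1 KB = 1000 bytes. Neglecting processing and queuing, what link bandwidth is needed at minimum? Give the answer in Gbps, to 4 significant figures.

3.115 Gbps

L = 70400 bits.
Propagation delay = 1500 / 200000000 = 7.5 μs.
Transmission budget = 30.1 − 7.5 = 22.6 μs.
R ≥ L / t_tx = 70400 bits / 2.26e-05 s = 3.115 Gbps.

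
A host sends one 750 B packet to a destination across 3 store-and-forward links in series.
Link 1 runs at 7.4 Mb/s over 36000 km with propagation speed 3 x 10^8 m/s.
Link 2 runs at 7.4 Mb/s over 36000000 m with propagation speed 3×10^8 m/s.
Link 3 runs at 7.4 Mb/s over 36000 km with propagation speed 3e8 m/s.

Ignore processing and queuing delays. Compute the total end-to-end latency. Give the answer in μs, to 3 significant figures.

362000 μs

L = 750 × 8 = 6000 bits.
Transmission delay per hop = L/R = 6000/7400000 = 810.811 μs; 3 hops → 2432.43 μs.
Propagation delays (d/s per hop): 120000, 120000, 120000 μs; sum = 360000 μs.
End-to-end = 362000 μs.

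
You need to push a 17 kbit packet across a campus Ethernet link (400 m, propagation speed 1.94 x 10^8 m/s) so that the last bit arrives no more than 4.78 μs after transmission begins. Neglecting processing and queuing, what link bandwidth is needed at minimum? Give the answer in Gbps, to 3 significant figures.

Propagation delay = 400 / 194000000 = 2.06186 μs.
Transmission budget = 4.78 − 2.06186 = 2.71814 μs.
R ≥ L / t_tx = 17000 bits / 2.71814e-06 s = 6.25 Gbps.

6.25 Gbps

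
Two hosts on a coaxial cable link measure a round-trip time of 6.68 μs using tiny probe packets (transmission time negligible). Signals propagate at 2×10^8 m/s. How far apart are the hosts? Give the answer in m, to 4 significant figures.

One-way propagation = RTT/2 = 3.34 μs.
d = s × t = 200000000 × 3.34e-06 = 668.0 m.

668.0 m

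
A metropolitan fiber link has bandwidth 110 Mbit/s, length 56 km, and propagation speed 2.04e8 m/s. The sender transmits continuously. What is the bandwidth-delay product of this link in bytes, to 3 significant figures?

Propagation delay = 56000 / 204000000 = 0.00027451 s.
BDP = R × t_prop = 110000000 × 0.00027451 = 30196.1 bits.
In bytes: 30196.1/8 = 3770 bytes.

3770 bytes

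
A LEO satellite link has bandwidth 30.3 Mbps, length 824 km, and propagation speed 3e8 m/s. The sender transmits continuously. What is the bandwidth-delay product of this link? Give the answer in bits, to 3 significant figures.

83200 bits

Propagation delay = 824000 / 300000000 = 0.00274667 s.
BDP = R × t_prop = 30300000 × 0.00274667 = 83224 bits.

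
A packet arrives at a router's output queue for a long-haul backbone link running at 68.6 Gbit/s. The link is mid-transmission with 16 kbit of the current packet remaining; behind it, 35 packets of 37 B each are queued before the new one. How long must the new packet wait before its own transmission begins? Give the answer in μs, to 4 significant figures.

Each queued packet: L/R = 296/6.86e+10 = 0.00431487 μs.
35 queued → 0.15102 μs.
Plus remaining 16000 bits of current packet: 0.233236 μs.
Queuing delay = 0.3843 μs.

0.3843 μs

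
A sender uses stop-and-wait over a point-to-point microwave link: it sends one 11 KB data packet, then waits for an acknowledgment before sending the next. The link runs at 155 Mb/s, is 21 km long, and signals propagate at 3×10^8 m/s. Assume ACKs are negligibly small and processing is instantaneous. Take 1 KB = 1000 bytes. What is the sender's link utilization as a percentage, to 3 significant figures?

80.2 %

t_tx = L/R = 88000/155000000 = 0.000567742 s.
t_prop = 21000/300000000 = 7e-05 s; RTT = 0.00014 s.
Cycle = t_tx + RTT = 0.000707742 s.
Utilization = t_tx / cycle = 0.000567742/0.000707742 = 80.2 %.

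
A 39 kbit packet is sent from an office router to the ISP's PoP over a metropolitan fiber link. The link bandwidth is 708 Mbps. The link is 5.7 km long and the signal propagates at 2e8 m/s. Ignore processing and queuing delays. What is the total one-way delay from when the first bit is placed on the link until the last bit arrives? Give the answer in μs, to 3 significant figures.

83.6 μs

L = 39000 bits.
Transmission delay = L/R = 39000 / 708000000 = 55.0847 μs.
Propagation delay = d/s = 5700 m / 200000000 m/s = 28.5 μs.
Total = 83.6 μs.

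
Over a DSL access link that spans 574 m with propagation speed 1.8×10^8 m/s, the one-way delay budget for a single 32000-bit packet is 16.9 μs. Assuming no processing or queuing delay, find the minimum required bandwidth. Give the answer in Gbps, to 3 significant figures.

Propagation delay = 574 / 180000000 = 3.18889 μs.
Transmission budget = 16.9 − 3.18889 = 13.7111 μs.
R ≥ L / t_tx = 32000 bits / 1.37111e-05 s = 2.33 Gbps.

2.33 Gbps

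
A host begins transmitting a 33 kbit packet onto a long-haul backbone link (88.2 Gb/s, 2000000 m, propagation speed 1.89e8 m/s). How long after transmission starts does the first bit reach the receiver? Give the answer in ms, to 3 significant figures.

10.6 ms

First bit experiences only propagation delay: d/s = 2000000/189000000 = 10.6 ms.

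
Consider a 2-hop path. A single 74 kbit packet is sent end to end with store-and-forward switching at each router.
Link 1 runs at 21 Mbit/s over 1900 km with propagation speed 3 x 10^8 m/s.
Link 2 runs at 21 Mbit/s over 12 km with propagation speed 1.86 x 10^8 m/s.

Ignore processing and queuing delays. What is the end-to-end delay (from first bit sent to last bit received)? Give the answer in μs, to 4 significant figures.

13450 μs

L = 74000 bits.
Transmission delay per hop = L/R = 74000/21000000 = 3523.81 μs; 2 hops → 7047.62 μs.
Propagation delays (d/s per hop): 6333.33, 64.5161 μs; sum = 6397.85 μs.
End-to-end = 13450 μs.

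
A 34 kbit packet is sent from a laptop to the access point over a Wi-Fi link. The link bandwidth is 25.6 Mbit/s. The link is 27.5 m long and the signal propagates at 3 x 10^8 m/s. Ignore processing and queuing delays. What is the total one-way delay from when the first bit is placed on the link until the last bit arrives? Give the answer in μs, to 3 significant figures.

L = 34000 bits.
Transmission delay = L/R = 34000 / 25600000 = 1328.13 μs.
Propagation delay = d/s = 27.5 m / 300000000 m/s = 0.0916667 μs.
Total = 1330 μs.

1330 μs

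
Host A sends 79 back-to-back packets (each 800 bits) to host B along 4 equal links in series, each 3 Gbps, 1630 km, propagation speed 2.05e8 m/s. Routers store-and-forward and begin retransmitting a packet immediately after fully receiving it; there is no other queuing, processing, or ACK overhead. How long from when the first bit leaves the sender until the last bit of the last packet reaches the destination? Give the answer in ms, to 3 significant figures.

31.8 ms

Per-hop transmission t_tx = L/R = 800/3000000000 = 0.000266667 ms.
Per-hop propagation t_prop = 1630000/2.05e+08 = 7.95122 ms.
Pipeline fill: first packet needs 4·t_tx to clear all hops; remaining 78 packets each add one t_tx.
Total = (4+79-1)·t_tx + 4·t_prop = 82·0.000266667 + 4·7.95122 = 31.8 ms.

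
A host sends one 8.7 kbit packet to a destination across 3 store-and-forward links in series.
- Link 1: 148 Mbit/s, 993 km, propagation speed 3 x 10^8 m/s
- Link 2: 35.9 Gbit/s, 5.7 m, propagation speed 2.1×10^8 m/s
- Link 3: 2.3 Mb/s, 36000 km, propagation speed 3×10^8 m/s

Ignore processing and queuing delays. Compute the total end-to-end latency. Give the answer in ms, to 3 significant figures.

L = 8700 bits.
Transmission delays (L/R per hop): 0.0587838, 0.00024234, 3.78261 ms; sum = 3.84163 ms.
Propagation delays (d/s per hop): 3.31, 2.71429e-05, 120 ms; sum = 123.31 ms.
End-to-end = 127 ms.

127 ms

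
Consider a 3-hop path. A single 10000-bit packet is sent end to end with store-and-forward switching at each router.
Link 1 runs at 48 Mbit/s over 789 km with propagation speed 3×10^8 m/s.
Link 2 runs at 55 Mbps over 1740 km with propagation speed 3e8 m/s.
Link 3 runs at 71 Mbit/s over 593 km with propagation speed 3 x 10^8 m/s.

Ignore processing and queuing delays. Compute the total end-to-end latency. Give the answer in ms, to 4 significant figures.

10.94 ms

Transmission delays (L/R per hop): 0.208333, 0.181818, 0.140845 ms; sum = 0.530997 ms.
Propagation delays (d/s per hop): 2.63, 5.8, 1.97667 ms; sum = 10.4067 ms.
End-to-end = 10.94 ms.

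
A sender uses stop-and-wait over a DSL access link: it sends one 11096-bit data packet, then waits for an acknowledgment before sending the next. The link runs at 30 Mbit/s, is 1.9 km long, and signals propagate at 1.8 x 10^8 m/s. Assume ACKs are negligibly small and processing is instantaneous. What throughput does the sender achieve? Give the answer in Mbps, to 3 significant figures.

28.4 Mbps

t_tx = L/R = 11096/30000000 = 0.000369867 s.
t_prop = 1900/180000000 = 1.05556e-05 s; RTT = 2.11111e-05 s.
Cycle = t_tx + RTT = 0.000390978 s.
Throughput = L / cycle = 11096 / 0.000390978 = 28.4 Mbps.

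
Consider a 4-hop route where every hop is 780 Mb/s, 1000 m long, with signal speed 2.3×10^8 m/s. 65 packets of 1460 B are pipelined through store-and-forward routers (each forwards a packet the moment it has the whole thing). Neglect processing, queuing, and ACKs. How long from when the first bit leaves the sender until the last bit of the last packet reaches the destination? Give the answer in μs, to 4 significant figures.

1036 μs

Per-hop transmission t_tx = L/R = 11680/780000000 = 14.9744 μs.
Per-hop propagation t_prop = 1000/2.3e+08 = 4.34783 μs.
Pipeline fill: first packet needs 4·t_tx to clear all hops; remaining 64 packets each add one t_tx.
Total = (4+65-1)·t_tx + 4·t_prop = 68·14.9744 + 4·4.34783 = 1036 μs.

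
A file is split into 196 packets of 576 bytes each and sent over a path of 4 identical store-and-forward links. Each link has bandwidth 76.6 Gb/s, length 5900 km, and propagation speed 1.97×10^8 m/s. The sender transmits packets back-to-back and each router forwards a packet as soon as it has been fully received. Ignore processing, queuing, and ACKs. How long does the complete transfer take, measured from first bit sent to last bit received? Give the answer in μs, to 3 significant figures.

Per-hop transmission t_tx = L/R = 4608/76600000000 = 0.0601567 μs.
Per-hop propagation t_prop = 5900000/197000000 = 29949.2 μs.
Pipeline fill: first packet needs 4·t_tx to clear all hops; remaining 195 packets each add one t_tx.
Total = (4+196-1)·t_tx + 4·t_prop = 199·0.0601567 + 4·29949.2 = 120000 μs.

120000 μs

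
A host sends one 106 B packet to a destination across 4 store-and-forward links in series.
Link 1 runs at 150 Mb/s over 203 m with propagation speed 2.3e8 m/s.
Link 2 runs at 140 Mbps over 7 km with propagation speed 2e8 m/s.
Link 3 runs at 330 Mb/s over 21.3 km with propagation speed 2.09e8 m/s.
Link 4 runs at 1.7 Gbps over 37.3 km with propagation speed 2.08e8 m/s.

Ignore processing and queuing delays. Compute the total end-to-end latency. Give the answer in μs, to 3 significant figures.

332 μs

L = 106 × 8 = 848 bits.
Transmission delays (L/R per hop): 5.65333, 6.05714, 2.5697, 0.498824 μs; sum = 14.779 μs.
Propagation delays (d/s per hop): 0.882609, 35, 101.914, 179.327 μs; sum = 317.123 μs.
End-to-end = 332 μs.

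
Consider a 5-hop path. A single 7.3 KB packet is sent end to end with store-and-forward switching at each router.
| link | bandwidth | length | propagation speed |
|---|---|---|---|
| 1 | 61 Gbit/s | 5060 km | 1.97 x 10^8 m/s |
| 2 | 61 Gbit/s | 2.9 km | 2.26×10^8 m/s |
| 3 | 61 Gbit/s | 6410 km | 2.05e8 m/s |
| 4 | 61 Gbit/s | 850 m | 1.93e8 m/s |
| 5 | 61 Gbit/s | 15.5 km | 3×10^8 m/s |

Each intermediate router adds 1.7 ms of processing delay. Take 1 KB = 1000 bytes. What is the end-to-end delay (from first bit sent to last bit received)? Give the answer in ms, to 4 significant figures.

L = 58400 bits.
Transmission delay per hop = L/R = 58400/61000000000 = 0.000957377 ms; 5 hops → 0.00478689 ms.
Propagation delays (d/s per hop): 25.6853, 0.0128319, 31.2683, 0.00440415, 0.0516667 ms; sum = 57.0225 ms.
Processing at 4 router(s): 4 × 1.7 ms = 6.8 ms.
End-to-end = 63.83 ms.

63.83 ms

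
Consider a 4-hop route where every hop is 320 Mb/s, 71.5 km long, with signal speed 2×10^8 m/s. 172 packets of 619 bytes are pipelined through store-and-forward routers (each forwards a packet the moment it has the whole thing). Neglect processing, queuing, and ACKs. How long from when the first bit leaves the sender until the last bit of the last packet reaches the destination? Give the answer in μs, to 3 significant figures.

Per-hop transmission t_tx = L/R = 4952/320000000 = 15.475 μs.
Per-hop propagation t_prop = 71500/200000000 = 357.5 μs.
Pipeline fill: first packet needs 4·t_tx to clear all hops; remaining 171 packets each add one t_tx.
Total = (4+172-1)·t_tx + 4·t_prop = 175·15.475 + 4·357.5 = 4140 μs.

4140 μs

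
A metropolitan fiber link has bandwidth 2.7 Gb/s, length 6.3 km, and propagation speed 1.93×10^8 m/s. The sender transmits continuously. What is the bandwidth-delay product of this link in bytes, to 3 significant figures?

Propagation delay = 6300 / 193000000 = 3.26425e-05 s.
BDP = R × t_prop = 2700000000 × 3.26425e-05 = 88134.7 bits.
In bytes: 88134.7/8 = 11000 bytes.

11000 bytes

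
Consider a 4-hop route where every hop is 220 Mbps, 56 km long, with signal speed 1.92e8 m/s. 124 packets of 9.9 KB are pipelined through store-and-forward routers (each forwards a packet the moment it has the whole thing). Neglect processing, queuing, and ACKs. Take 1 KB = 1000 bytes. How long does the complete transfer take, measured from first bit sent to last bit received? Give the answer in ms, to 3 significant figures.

46.9 ms

Per-hop transmission t_tx = L/R = 79200/220000000 = 0.36 ms.
Per-hop propagation t_prop = 56000/192000000 = 0.291667 ms.
Pipeline fill: first packet needs 4·t_tx to clear all hops; remaining 123 packets each add one t_tx.
Total = (4+124-1)·t_tx + 4·t_prop = 127·0.36 + 4·0.291667 = 46.9 ms.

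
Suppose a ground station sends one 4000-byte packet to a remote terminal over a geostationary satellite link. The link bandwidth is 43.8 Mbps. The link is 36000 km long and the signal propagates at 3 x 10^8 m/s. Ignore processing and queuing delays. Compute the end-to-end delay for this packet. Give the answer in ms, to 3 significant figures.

121 ms

L = 4000 × 8 = 32000 bits.
Transmission delay = L/R = 32000 / 43800000 = 0.730594 ms.
Propagation delay = d/s = 36000000 m / 300000000 m/s = 120 ms.
Total = 121 ms.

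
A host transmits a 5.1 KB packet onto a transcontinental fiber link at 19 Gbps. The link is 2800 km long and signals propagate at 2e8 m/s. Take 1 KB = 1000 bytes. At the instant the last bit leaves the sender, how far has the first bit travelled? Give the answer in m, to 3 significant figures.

429 m

t_tx = L/R = 40800/19000000000 = 2.14737e-06 s.
Distance = s × t_tx = 200000000 × 2.14737e-06 = 429 m.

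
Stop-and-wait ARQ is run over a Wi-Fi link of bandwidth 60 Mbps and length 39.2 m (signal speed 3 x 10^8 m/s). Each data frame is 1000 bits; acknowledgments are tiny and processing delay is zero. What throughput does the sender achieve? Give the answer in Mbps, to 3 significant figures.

t_tx = L/R = 1000/60000000 = 1.66667e-05 s.
t_prop = 39.2/300000000 = 1.30667e-07 s; RTT = 2.61333e-07 s.
Cycle = t_tx + RTT = 1.6928e-05 s.
Throughput = L / cycle = 1000 / 1.6928e-05 = 59.1 Mbps.

59.1 Mbps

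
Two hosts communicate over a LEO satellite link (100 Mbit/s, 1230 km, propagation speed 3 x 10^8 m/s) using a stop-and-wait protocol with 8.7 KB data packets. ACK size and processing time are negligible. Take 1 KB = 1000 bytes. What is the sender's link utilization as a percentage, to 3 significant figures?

7.82 %

t_tx = L/R = 69600/100000000 = 0.000696 s.
t_prop = 1230000/300000000 = 0.0041 s; RTT = 0.0082 s.
Cycle = t_tx + RTT = 0.008896 s.
Utilization = t_tx / cycle = 0.000696/0.008896 = 7.82 %.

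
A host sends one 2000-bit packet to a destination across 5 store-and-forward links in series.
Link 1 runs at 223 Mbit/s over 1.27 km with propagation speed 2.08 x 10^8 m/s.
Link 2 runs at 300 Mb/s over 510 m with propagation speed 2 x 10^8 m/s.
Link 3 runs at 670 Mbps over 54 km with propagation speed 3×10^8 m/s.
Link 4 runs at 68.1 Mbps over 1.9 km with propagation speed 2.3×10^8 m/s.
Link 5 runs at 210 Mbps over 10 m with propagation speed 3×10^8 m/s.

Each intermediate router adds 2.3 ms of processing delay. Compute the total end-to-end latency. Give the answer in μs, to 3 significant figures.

Transmission delays (L/R per hop): 8.96861, 6.66667, 2.98507, 29.3686, 9.52381 μs; sum = 57.5127 μs.
Propagation delays (d/s per hop): 6.10577, 2.55, 180, 8.26087, 0.0333333 μs; sum = 196.95 μs.
Processing at 4 router(s): 4 × 2.3 ms = 9200 μs.
End-to-end = 9450 μs.

9450 μs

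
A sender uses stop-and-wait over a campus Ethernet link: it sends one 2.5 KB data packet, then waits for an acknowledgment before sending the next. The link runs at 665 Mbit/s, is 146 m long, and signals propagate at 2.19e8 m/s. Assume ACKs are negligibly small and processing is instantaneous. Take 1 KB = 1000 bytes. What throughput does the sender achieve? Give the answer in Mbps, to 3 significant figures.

t_tx = L/R = 20000/665000000 = 3.00752e-05 s.
t_prop = 146/219000000 = 6.66667e-07 s; RTT = 1.33333e-06 s.
Cycle = t_tx + RTT = 3.14085e-05 s.
Throughput = L / cycle = 20000 / 3.14085e-05 = 637 Mbps.

637 Mbps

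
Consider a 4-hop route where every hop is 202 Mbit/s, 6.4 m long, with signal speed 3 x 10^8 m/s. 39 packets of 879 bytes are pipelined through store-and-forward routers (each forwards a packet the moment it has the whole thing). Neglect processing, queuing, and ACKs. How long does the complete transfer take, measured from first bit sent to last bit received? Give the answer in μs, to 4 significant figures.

1462 μs

Per-hop transmission t_tx = L/R = 7032/202000000 = 34.8119 μs.
Per-hop propagation t_prop = 6.4/300000000 = 0.0213333 μs.
Pipeline fill: first packet needs 4·t_tx to clear all hops; remaining 38 packets each add one t_tx.
Total = (4+39-1)·t_tx + 4·t_prop = 42·34.8119 + 4·0.0213333 = 1462 μs.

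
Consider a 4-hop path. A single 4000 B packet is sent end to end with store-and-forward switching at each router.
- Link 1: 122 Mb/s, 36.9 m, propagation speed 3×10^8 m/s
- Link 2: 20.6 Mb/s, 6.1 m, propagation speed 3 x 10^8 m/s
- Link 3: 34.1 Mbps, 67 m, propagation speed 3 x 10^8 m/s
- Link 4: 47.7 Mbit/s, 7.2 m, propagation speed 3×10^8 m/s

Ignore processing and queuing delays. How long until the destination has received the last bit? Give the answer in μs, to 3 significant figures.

3430 μs

L = 4000 × 8 = 32000 bits.
Transmission delays (L/R per hop): 262.295, 1553.4, 938.416, 670.86 μs; sum = 3424.97 μs.
Propagation delays (d/s per hop): 0.123, 0.0203333, 0.223333, 0.024 μs; sum = 0.390667 μs.
End-to-end = 3430 μs.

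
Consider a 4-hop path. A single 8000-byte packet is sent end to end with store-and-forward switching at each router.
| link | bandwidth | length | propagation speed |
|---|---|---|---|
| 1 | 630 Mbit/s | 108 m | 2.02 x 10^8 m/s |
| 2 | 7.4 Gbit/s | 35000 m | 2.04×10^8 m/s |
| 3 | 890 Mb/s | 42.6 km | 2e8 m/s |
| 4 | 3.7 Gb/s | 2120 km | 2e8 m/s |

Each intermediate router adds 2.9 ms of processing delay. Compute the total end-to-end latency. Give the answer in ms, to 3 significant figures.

19.9 ms

L = 8000 × 8 = 64000 bits.
Transmission delays (L/R per hop): 0.101587, 0.00864865, 0.0719101, 0.0172973 ms; sum = 0.199443 ms.
Propagation delays (d/s per hop): 0.000534653, 0.171569, 0.213, 10.6 ms; sum = 10.9851 ms.
Processing at 3 router(s): 3 × 2.9 ms = 8.7 ms.
End-to-end = 19.9 ms.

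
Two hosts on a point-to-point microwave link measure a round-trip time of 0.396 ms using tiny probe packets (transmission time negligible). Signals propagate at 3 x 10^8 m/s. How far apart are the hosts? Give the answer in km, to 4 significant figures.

59.40 km

One-way propagation = RTT/2 = 0.198 ms.
d = s × t = 300000000 × 0.000198 = 59.40 km.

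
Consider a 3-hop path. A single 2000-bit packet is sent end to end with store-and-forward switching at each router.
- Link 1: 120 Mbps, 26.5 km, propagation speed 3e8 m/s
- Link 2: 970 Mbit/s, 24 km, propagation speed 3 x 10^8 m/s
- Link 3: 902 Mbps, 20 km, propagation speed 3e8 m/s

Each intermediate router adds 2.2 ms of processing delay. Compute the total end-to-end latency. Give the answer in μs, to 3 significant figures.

4660 μs

Transmission delays (L/R per hop): 16.6667, 2.06186, 2.21729 μs; sum = 20.9458 μs.
Propagation delays (d/s per hop): 88.3333, 80, 66.6667 μs; sum = 235 μs.
Processing at 2 router(s): 2 × 2.2 ms = 4400 μs.
End-to-end = 4660 μs.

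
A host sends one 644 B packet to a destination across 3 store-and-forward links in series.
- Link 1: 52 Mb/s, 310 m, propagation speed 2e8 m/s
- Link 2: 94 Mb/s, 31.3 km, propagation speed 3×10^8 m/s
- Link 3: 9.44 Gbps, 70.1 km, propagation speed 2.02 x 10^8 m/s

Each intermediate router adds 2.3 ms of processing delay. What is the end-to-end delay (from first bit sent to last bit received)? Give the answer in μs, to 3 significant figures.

L = 644 × 8 = 5152 bits.
Transmission delays (L/R per hop): 99.0769, 54.8085, 0.545763 μs; sum = 154.431 μs.
Propagation delays (d/s per hop): 1.55, 104.333, 347.03 μs; sum = 452.913 μs.
Processing at 2 router(s): 2 × 2.3 ms = 4600 μs.
End-to-end = 5210 μs.

5210 μs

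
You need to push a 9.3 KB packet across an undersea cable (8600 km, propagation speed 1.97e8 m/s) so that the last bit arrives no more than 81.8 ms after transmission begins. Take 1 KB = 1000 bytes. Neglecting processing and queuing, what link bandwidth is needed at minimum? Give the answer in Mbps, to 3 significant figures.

1.95 Mbps

L = 74400 bits.
Propagation delay = 8600000 / 197000000 = 43.6548 ms.
Transmission budget = 81.8 − 43.6548 = 38.1452 ms.
R ≥ L / t_tx = 74400 bits / 0.0381452 s = 1.95 Mbps.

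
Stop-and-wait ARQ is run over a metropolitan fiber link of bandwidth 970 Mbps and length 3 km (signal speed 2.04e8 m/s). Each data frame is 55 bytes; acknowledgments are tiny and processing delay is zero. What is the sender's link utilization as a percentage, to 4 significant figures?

t_tx = L/R = 440/970000000 = 4.53608e-07 s.
t_prop = 3000/204000000 = 1.47059e-05 s; RTT = 2.94118e-05 s.
Cycle = t_tx + RTT = 2.98654e-05 s.
Utilization = t_tx / cycle = 4.53608e-07/2.98654e-05 = 1.519 %.

1.519 %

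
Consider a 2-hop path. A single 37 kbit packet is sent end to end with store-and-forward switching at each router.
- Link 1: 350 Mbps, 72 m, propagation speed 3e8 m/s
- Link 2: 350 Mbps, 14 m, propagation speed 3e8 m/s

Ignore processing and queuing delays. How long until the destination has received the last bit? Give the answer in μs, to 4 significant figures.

L = 37000 bits.
Transmission delay per hop = L/R = 37000/350000000 = 105.714 μs; 2 hops → 211.429 μs.
Propagation delays (d/s per hop): 0.24, 0.0466667 μs; sum = 0.286667 μs.
End-to-end = 211.7 μs.

211.7 μs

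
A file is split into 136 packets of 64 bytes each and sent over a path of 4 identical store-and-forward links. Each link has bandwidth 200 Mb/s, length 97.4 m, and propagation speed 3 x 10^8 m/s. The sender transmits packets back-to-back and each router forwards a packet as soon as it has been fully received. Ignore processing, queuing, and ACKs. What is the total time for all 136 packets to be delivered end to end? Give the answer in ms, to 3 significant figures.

Per-hop transmission t_tx = L/R = 512/200000000 = 0.00256 ms.
Per-hop propagation t_prop = 97.4/300000000 = 0.000324667 ms.
Pipeline fill: first packet needs 4·t_tx to clear all hops; remaining 135 packets each add one t_tx.
Total = (4+136-1)·t_tx + 4·t_prop = 139·0.00256 + 4·0.000324667 = 0.357 ms.

0.357 ms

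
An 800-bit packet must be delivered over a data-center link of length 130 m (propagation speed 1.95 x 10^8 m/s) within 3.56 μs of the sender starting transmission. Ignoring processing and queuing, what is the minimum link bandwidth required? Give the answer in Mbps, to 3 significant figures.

Propagation delay = 130 / 195000000 = 0.666667 μs.
Transmission budget = 3.56 − 0.666667 = 2.89333 μs.
R ≥ L / t_tx = 800 bits / 2.89333e-06 s = 276 Mbps.

276 Mbps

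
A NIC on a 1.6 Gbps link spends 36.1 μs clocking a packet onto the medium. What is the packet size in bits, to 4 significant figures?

L = R × t_tx = 1600000000 b/s × 3.61e-05 s = 57760 bits.

57760 bits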